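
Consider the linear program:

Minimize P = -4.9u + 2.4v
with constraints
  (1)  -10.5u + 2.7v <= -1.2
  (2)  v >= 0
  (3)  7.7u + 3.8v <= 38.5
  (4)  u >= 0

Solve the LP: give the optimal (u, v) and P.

Feasible corners and P = -4.9u + 2.4v:
  (4/35, 0) → P = -14/25
  (3617/2023, 1881/289) → P = 3965/578
  (5, 0) → P = -49/2

u = 5, v = 0, minimum P = -24.5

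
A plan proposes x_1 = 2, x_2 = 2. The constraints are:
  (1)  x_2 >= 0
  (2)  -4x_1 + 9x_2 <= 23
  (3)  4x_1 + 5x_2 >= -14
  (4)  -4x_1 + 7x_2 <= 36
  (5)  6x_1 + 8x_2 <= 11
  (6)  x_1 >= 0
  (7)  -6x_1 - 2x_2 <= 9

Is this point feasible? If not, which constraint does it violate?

not feasible — violates (5)

Constraint (5): 6x_1 + 8x_2 = 28, which is not ≤ 11. All other constraints are satisfied.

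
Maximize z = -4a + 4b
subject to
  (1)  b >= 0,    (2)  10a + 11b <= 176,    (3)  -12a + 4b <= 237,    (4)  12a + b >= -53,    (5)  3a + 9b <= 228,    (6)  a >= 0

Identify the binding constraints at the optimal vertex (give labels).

Vertices and z = -4a + 4b:
  (88/5, 0) → z = -352/5
  (0, 0) → z = 0
  (0, 16) → z = 64

The maximum is at (0, 16). Substituting into each constraint, equality holds for (2) and (6); the remaining constraints have slack.

(2) and (6)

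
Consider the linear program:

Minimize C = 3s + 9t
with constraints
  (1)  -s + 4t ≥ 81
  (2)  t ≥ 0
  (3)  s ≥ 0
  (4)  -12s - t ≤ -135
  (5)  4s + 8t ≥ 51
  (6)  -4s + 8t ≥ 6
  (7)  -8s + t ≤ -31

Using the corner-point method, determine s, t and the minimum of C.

The feasible region is unbounded (it extends along (2, 1), (1, 8)), but C strictly increases along every unbounded feasible direction, so there is no improving ray and the minimum is attained at a vertex.

The optimum lies where -s + 4t = 81 and -12s - t = -135.
Solving simultaneously gives s = 459/49, t = 1107/49.

s = 459/49, t = 1107/49, minimum C = 1620/7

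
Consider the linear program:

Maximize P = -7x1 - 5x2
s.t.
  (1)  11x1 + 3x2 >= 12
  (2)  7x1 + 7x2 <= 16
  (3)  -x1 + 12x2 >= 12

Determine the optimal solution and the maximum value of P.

x1 = 4/5, x2 = 16/15, maximum P = -164/15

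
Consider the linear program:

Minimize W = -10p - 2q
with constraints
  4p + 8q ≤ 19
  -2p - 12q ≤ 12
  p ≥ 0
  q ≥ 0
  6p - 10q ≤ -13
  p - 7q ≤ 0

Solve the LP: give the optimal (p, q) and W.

p = 43/44, q = 83/44, minimum W = -149/11

Extreme points and W = -10p - 2q:
  (0, 19/8) → W = -19/4
  (43/44, 83/44) → W = -149/11
  (0, 13/10) → W = -13/5

The binding constraints are 4p + 8q = 19 and 6p - 10q = -13.
Solving simultaneously gives p = 43/44, q = 83/44.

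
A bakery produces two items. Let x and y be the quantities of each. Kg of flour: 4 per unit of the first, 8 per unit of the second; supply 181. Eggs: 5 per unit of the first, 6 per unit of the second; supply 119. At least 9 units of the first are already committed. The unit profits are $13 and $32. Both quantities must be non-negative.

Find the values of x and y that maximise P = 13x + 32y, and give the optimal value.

x = 9, y = 37/3, maximum P = 1535/3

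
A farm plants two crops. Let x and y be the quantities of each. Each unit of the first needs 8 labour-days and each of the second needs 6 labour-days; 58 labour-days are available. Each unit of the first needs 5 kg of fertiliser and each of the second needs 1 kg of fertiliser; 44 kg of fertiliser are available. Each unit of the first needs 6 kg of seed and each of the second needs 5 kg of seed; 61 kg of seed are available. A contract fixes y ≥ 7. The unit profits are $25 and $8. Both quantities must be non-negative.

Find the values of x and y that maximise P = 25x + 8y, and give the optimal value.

x = 2, y = 7, maximum P = 106

Vertices and P = 25x + 8y:
  (0, 29/3) → P = 232/3
  (0, 7) → P = 56
  (2, 7) → P = 106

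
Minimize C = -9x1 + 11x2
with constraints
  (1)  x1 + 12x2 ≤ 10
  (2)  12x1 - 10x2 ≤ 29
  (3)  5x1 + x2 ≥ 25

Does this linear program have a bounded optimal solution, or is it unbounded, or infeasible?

infeasible

The boundaries x1 + 12x2 = 10 and 12x1 - 10x2 = 29 meet at (32/11, 13/22), but that point violates 5x1 + x2 ≥ 25. Every candidate vertex is excluded by some other constraint, so the feasible region is empty.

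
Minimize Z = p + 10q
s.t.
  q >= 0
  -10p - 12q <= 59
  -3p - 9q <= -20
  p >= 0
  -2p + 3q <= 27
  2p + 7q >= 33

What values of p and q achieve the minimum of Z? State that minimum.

Corner points and Z = p + 10q:
  (33/2, 0) → Z = 33/2
  (0, 9) → Z = 90
  (0, 33/7) → Z = 330/7
The feasible region is unbounded (it extends along (1, 0), (3, 2)), but Z strictly increases along every unbounded feasible direction, so there is no improving ray and the minimum is attained at a vertex.

The optimum lies where q = 0 and 2p + 7q = 33.
Solving simultaneously gives p = 33/2, q = 0.

p = 33/2, q = 0, minimum Z = 33/2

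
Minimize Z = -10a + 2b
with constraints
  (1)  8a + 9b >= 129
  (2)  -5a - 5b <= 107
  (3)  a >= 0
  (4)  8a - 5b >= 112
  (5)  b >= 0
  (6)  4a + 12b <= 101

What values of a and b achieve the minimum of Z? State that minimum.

a = 101/4, b = 0, minimum Z = -505/2

Extreme points and Z = -10a + 2b:
  (1653/112, 17/14) → Z = -8129/56
  (129/8, 0) → Z = -645/4
  (1849/116, 90/29) → Z = -8885/58
  (101/4, 0) → Z = -505/2

The optimum lies where b = 0 and 4a + 12b = 101.
Solving simultaneously gives a = 101/4, b = 0.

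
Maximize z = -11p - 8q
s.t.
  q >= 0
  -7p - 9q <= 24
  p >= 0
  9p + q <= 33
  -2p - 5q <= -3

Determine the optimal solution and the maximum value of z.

Feasible corners and z = -11p - 8q:
  (11/3, 0) → z = -121/3
  (3/2, 0) → z = -33/2
  (0, 33) → z = -264
  (0, 3/5) → z = -24/5

The binding constraints are p = 0 and -2p - 5q = -3.
Solving simultaneously gives p = 0, q = 3/5.

p = 0, q = 3/5, maximum z = -24/5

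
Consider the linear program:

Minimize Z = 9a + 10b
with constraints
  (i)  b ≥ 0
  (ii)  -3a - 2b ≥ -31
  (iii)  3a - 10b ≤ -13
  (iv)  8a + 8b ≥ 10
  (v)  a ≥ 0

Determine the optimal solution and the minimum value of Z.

a = 0, b = 13/10, minimum Z = 13

Feasible corners and Z = 9a + 10b:
  (71/9, 11/3) → Z = 323/3
  (0, 31/2) → Z = 155
  (0, 13/10) → Z = 13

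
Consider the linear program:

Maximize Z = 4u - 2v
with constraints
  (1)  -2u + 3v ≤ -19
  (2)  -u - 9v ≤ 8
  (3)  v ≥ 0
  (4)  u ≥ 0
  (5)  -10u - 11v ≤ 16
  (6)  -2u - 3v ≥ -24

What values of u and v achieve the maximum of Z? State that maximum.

u = 12, v = 0, maximum Z = 48

The binding constraints are v = 0 and -2u - 3v = -24.
Solving simultaneously gives u = 12, v = 0.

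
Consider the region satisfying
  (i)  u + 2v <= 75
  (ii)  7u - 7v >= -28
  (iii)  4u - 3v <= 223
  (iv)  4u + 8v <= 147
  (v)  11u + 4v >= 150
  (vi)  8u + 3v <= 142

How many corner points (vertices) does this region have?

Pairwise boundary intersections that survive every other constraint:
  (115/12, 163/12)
  (134/15, 194/15)
  (1342/49, -1853/49)
  (365/12, -304/9)
  (695/52, 152/13)

5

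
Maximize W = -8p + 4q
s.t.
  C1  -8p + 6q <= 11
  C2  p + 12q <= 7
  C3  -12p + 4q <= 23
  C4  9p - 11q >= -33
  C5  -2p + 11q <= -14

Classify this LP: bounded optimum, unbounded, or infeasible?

Corner points and W = -8p + 4q:
  (7, 0) → W = -56
  (-309/124, -107/62) → W = 404/31
The feasible region has finitely many vertices and no improving ray; the maximum is 404/31 at (-309/124, -107/62).

bounded optimum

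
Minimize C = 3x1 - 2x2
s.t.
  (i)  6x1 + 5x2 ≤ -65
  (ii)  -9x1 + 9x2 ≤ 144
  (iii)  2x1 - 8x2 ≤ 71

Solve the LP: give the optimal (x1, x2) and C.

x1 = -199/6, x2 = -103/6, minimum C = -391/6

Feasible corners and C = 3x1 - 2x2:
  (-145/11, 31/11) → C = -497/11
  (-165/58, -278/29) → C = 617/58
  (-199/6, -103/6) → C = -391/6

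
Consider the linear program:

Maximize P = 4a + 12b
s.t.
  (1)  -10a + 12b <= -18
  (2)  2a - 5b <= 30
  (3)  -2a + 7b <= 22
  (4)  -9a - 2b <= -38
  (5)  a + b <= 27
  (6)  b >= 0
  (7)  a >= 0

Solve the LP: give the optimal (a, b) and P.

a = 167/9, b = 76/9, maximum P = 1580/9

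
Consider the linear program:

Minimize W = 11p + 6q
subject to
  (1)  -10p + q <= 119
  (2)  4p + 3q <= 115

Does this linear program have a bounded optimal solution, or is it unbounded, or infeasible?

unbounded

From the feasible point (-121/17, 813/17), moving in the direction (-1, -10) keeps every constraint satisfied while W decreases without bound.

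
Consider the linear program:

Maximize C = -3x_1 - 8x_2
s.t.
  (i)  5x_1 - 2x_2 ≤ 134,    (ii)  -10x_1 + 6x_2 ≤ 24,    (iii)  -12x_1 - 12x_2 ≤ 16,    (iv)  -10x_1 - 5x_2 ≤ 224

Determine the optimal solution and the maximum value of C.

Corner points and C = -3x_1 - 8x_2:
  (426/5, 146) → C = -7118/5
  (394/21, -422/21) → C = 2194/21
  (-2, 2/3) → C = 2/3

At the optimal vertex, 5x_1 - 2x_2 = 134 and -12x_1 - 12x_2 = 16.
Solving simultaneously gives x_1 = 394/21, x_2 = -422/21.

x_1 = 394/21, x_2 = -422/21, maximum C = 2194/21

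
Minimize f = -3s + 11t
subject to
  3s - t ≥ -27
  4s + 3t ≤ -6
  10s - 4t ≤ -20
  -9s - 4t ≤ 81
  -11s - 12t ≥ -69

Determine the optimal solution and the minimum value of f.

s = -101/19, t = -315/38, minimum f = -2859/38

Corner points and f = -3s + 11t:
  (-87/13, 90/13) → f = 1251/13
  (-9, 0) → f = 27
  (-42/23, 10/23) → f = 236/23
  (-101/19, -315/38) → f = -2859/38

At the optimal vertex, 10s - 4t = -20 and -9s - 4t = 81.
Solving simultaneously gives s = -101/19, t = -315/38.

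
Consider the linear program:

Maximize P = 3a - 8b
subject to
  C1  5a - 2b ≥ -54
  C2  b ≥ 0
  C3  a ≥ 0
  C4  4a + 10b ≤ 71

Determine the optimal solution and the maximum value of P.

a = 71/4, b = 0, maximum P = 213/4

At the optimal vertex, b = 0 and 4a + 10b = 71.
Solving simultaneously gives a = 71/4, b = 0.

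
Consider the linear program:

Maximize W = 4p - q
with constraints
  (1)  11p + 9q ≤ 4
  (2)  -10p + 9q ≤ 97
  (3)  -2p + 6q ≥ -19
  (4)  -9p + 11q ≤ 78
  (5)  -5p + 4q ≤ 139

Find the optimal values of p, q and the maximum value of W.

p = 65/28, q = -67/28, maximum W = 327/28

Vertices and W = 4p - q:
  (65/28, -67/28) → W = 327/28
  (-329/101, 447/101) → W = -1763/101
  (-251/14, -64/7) → W = -438/7
  (-365/29, -93/29) → W = -1367/29

The optimum lies where 11p + 9q = 4 and -2p + 6q = -19.
Solving simultaneously gives p = 65/28, q = -67/28.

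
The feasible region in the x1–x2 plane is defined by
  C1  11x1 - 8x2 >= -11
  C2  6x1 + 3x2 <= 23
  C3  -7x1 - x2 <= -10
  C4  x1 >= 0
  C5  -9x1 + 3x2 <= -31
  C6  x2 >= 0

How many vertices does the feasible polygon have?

3

Of the 15 pairwise boundary intersections, those satisfying every inequality are:
  (18/5, 7/15)
  (23/6, 0)
  (31/9, 0)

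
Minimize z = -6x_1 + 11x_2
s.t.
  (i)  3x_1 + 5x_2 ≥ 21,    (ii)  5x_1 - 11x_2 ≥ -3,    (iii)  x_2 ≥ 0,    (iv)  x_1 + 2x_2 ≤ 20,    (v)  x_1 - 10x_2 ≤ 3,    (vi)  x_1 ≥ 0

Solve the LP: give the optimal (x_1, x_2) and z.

x_1 = 103/6, x_2 = 17/12, minimum z = -1049/12

At the optimal vertex, x_1 + 2x_2 = 20 and x_1 - 10x_2 = 3.
Solving simultaneously gives x_1 = 103/6, x_2 = 17/12.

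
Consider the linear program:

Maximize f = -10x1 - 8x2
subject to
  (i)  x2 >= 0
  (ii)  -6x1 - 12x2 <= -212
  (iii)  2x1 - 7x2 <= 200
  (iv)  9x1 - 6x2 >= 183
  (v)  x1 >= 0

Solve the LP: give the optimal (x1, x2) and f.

x1 = 289/12, x2 = 45/8, maximum f = -1715/6

Vertices and f = -10x1 - 8x2:
  (106/3, 0) → f = -1060/3
  (100, 0) → f = -1000
  (289/12, 45/8) → f = -1715/6
The feasible region is unbounded (it extends along (7, 2), (2, 3)), but f strictly decreases along every unbounded feasible direction, so there is no improving ray and the maximum is attained at a vertex.

At the optimal vertex, -6x1 - 12x2 = -212 and 9x1 - 6x2 = 183.
Solving simultaneously gives x1 = 289/12, x2 = 45/8.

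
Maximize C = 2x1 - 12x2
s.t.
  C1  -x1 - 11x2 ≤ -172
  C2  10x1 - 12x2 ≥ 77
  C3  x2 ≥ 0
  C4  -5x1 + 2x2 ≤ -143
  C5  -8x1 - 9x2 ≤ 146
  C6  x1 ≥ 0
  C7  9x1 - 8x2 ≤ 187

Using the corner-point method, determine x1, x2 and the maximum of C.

x1 = 35, x2 = 16, maximum C = -122

Feasible corners and C = 2x1 - 12x2:
  (781/20, 209/8) → C = -1177/5
  (407/7, 1177/28) → C = -2717/7
  (35, 16) → C = -122

The binding constraints are -5x1 + 2x2 = -143 and 9x1 - 8x2 = 187.
Solving simultaneously gives x1 = 35, x2 = 16.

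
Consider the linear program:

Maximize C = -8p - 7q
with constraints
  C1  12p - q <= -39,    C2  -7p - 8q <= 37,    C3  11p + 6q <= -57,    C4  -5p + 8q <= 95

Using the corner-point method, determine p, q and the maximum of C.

p = -11, q = 5, maximum C = 53

Feasible corners and C = -8p - 7q:
  (-117/23, -4/23) → C = 964/23
  (-11, 5) → C = 53
  (-513/59, 380/59) → C = 1444/59

The binding constraints are -7p - 8q = 37 and -5p + 8q = 95.
Solving simultaneously gives p = -11, q = 5.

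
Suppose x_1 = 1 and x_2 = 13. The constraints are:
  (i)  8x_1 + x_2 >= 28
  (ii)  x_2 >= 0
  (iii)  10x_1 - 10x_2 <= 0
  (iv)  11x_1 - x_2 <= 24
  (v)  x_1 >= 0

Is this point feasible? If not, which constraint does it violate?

not feasible — violates (i)

Constraint (i): 8x_1 + x_2 = 21, which is not ≥ 28. All other constraints are satisfied.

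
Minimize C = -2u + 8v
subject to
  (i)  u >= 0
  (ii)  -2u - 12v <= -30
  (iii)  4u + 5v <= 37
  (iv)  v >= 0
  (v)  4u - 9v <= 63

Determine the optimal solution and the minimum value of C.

u = 147/19, v = 23/19, minimum C = -110/19

Extreme points and C = -2u + 8v:
  (0, 5/2) → C = 20
  (0, 37/5) → C = 296/5
  (147/19, 23/19) → C = -110/19

At the optimal vertex, -2u - 12v = -30 and 4u + 5v = 37.
Solving simultaneously gives u = 147/19, v = 23/19.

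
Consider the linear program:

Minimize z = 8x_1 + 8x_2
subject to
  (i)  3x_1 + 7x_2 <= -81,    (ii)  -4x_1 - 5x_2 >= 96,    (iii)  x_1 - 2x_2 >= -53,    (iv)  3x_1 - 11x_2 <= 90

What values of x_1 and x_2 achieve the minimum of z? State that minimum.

Feasible corners and z = 8x_1 + 8x_2:
  (-267/13, -36/13) → z = -2424/13
  (-41, 6) → z = -280
  (-606/59, -648/59) → z = -10032/59
  (-763/5, -249/5) → z = -8096/5

The optimum lies where x_1 - 2x_2 = -53 and 3x_1 - 11x_2 = 90.
Solving simultaneously gives x_1 = -763/5, x_2 = -249/5.

x_1 = -763/5, x_2 = -249/5, minimum z = -8096/5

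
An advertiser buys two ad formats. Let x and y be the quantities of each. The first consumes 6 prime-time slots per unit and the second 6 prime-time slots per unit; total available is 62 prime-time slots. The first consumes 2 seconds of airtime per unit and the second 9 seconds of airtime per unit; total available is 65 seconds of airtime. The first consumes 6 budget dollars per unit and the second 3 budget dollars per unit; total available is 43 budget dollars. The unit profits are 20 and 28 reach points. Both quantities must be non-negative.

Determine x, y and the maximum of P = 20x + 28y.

x = 4, y = 19/3, maximum P = 772/3

The binding constraints are 6x + 6y = 62 and 2x + 9y = 65.
Solving simultaneously gives x = 4, y = 19/3.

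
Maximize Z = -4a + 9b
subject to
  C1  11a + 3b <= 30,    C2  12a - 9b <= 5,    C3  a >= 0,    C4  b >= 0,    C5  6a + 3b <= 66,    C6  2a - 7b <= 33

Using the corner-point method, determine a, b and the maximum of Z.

a = 0, b = 10, maximum Z = 90

Feasible corners and Z = -4a + 9b:
  (19/9, 61/27) → Z = 107/9
  (0, 10) → Z = 90
  (5/12, 0) → Z = -5/3
  (0, 0) → Z = 0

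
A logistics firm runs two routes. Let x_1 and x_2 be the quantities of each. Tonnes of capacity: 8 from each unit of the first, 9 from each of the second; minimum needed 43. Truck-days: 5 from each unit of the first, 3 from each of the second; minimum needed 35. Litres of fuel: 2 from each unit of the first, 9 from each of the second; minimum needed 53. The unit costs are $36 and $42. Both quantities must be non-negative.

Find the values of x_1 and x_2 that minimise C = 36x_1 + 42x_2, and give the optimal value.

x_1 = 4, x_2 = 5, minimum C = 354

The feasible region is unbounded (it extends along (0, 1), (1, 0)), but C strictly increases along every unbounded feasible direction, so there is no improving ray and the minimum is attained at a vertex.

At the optimal vertex, 5x_1 + 3x_2 = 35 and 2x_1 + 9x_2 = 53.
Solving simultaneously gives x_1 = 4, x_2 = 5.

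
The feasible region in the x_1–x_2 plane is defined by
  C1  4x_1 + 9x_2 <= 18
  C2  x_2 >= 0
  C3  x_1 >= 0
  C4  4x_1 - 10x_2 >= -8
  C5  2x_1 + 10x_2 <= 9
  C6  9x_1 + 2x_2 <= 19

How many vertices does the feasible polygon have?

Of the 15 pairwise boundary intersections, those satisfying every inequality are:
  (0, 0)
  (19/9, 0)
  (0, 4/5)
  (1/6, 13/15)
  (2, 1/2)

5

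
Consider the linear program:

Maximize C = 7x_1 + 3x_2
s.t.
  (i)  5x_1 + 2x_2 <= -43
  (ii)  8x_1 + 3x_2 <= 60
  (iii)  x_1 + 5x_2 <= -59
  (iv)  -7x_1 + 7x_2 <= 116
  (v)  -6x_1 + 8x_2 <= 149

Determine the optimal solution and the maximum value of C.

x_1 = -97/23, x_2 = -252/23, maximum C = -1435/23

The feasible region is unbounded (it extends along (-1, -1), (3, -8)), but C strictly decreases along every unbounded feasible direction, so there is no improving ray and the maximum is attained at a vertex.

The binding constraints are 5x_1 + 2x_2 = -43 and x_1 + 5x_2 = -59.
Solving simultaneously gives x_1 = -97/23, x_2 = -252/23.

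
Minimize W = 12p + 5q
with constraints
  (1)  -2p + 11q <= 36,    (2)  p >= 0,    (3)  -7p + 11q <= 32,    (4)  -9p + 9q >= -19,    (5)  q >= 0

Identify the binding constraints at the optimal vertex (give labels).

Corner points and W = 12p + 5q:
  (4/5, 188/55) → W = 1468/55
  (533/81, 362/81) → W = 8206/81
  (0, 32/11) → W = 160/11
  (0, 0) → W = 0
  (19/9, 0) → W = 76/3

The minimum is at (0, 0). Substituting into each constraint, equality holds for (2) and (5); the remaining constraints have slack.

(2) and (5)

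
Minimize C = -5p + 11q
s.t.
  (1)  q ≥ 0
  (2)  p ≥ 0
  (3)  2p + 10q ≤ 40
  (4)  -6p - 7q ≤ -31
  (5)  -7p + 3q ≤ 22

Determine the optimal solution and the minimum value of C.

p = 20, q = 0, minimum C = -100

Corner points and C = -5p + 11q:
  (20, 0) → C = -100
  (31/6, 0) → C = -155/6
  (15/23, 89/23) → C = 904/23

The binding constraints are q = 0 and 2p + 10q = 40.
Solving simultaneously gives p = 20, q = 0.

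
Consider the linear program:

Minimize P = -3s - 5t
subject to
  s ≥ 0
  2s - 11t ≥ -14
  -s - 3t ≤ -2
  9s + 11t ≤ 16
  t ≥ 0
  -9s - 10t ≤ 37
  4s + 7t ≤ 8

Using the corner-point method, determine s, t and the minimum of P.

Feasible corners and P = -3s - 5t:
  (0, 2/3) → P = -10/3
  (0, 8/7) → P = -40/7
  (13/8, 1/8) → P = -11/2
  (24/19, 8/19) → P = -112/19

At the optimal vertex, 9s + 11t = 16 and 4s + 7t = 8.
Solving simultaneously gives s = 24/19, t = 8/19.

s = 24/19, t = 8/19, minimum P = -112/19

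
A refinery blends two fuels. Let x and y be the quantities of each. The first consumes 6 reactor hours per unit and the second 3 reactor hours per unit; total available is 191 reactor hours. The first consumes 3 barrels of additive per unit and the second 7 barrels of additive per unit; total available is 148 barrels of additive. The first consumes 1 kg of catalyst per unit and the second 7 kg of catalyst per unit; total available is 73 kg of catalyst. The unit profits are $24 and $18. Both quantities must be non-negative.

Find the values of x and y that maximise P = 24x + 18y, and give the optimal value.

x = 86/3, y = 19/3, maximum P = 802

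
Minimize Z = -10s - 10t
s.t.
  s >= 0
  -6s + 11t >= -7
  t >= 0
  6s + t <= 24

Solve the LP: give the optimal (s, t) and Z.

Vertices and Z = -10s - 10t:
  (0, 0) → Z = 0
  (0, 24) → Z = -240
  (7/6, 0) → Z = -35/3
  (271/72, 17/12) → Z = -1865/36

s = 0, t = 24, minimum Z = -240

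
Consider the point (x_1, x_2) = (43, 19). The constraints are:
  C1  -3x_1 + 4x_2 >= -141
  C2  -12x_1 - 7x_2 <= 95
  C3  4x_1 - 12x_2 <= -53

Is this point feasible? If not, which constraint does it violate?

feasible

C1: -53 ≥ -141 ✓
C2: -649 ≤ 95 ✓
C3: -56 ≤ -53 ✓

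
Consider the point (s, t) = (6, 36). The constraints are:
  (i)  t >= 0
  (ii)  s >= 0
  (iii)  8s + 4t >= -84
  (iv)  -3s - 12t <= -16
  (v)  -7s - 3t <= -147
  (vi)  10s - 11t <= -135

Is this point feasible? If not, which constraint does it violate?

feasible

(i): 36 ≥ 0 ✓
(ii): 6 ≥ 0 ✓
(iii): 192 ≥ -84 ✓
(iv): -450 ≤ -16 ✓
(v): -150 ≤ -147 ✓
(vi): -336 ≤ -135 ✓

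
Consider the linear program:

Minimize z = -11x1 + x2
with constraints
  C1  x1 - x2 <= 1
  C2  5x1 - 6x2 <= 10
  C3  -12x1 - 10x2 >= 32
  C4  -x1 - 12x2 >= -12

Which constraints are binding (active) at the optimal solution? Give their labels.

Feasible corners and z = -11x1 + x2:
  (-4, -5) → z = 39
  (-1, -2) → z = 9
  (-252/67, 88/67) → z = 2860/67
The feasible region is unbounded (it extends along (-6, -5), (-12, 1)), but z strictly increases along every unbounded feasible direction, so there is no improving ray and the minimum is attained at a vertex.

The minimum is at (-1, -2). Substituting into each constraint, equality holds for C1 and C3; the remaining constraints have slack.

C1 and C3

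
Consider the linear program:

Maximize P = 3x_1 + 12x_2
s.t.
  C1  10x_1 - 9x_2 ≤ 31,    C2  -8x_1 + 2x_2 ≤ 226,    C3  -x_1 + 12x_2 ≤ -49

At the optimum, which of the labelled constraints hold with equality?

C1 and C3

Feasible corners and P = 3x_1 + 12x_2:
  (-524/13, -627/13) → P = -9096/13
  (-23/37, -153/37) → P = -1905/37
  (-1405/47, -309/47) → P = -7923/47

The maximum is at (-23/37, -153/37). Substituting into each constraint, equality holds for C1 and C3; the remaining constraints have slack.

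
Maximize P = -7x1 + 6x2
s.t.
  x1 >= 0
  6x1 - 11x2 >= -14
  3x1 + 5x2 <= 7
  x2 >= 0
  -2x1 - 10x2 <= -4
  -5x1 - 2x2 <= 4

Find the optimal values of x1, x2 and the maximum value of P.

Extreme points and P = -7x1 + 6x2:
  (0, 14/11) → P = 84/11
  (0, 2/5) → P = 12/5
  (1/9, 4/3) → P = 65/9
  (7/3, 0) → P = -49/3
  (2, 0) → P = -14

x1 = 0, x2 = 14/11, maximum P = 84/11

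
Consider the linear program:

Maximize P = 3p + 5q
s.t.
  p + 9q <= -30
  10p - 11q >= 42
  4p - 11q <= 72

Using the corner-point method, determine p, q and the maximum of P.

p = 318/47, q = -192/47, maximum P = -6/47

Feasible corners and P = 3p + 5q:
  (48/101, -342/101) → P = -1566/101
  (318/47, -192/47) → P = -6/47
  (-5, -92/11) → P = -625/11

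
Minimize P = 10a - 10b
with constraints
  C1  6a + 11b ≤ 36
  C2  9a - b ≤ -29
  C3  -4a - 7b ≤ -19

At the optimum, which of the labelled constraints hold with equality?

C1 and C3

Feasible corners and P = 10a - 10b:
  (-283/105, 166/35) → P = -1562/21
  (-43/2, 15) → P = -365
  (-184/67, 287/67) → P = -4710/67

The minimum is at (-43/2, 15). Substituting into each constraint, equality holds for C1 and C3; the remaining constraints have slack.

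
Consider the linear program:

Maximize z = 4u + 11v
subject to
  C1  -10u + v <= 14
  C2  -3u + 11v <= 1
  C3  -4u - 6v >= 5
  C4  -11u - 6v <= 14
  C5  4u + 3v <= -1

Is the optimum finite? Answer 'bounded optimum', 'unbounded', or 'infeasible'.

Vertices and z = 4u + 11v:
  (-61/62, -11/62) → z = -365/62
  (-160/139, -31/139) → z = -981/139
  (3/4, -4/3) → z = -35/3
The feasible region has finitely many vertices and no improving ray; the maximum is -365/62 at (-61/62, -11/62).

bounded optimum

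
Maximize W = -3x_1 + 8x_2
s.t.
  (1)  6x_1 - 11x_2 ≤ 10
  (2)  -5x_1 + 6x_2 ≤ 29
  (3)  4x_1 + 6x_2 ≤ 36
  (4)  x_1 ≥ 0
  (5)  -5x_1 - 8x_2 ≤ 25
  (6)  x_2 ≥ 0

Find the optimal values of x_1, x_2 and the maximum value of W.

x_1 = 7/9, x_2 = 148/27, maximum W = 1121/27

Corner points and W = -3x_1 + 8x_2:
  (57/10, 11/5) → W = 1/2
  (5/3, 0) → W = -5
  (7/9, 148/27) → W = 1121/27
  (0, 29/6) → W = 116/3
  (0, 0) → W = 0

The binding constraints are -5x_1 + 6x_2 = 29 and 4x_1 + 6x_2 = 36.
Solving simultaneously gives x_1 = 7/9, x_2 = 148/27.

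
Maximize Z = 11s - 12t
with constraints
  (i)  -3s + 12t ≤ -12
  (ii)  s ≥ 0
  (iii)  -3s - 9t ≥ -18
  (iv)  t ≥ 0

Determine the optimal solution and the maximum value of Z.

s = 6, t = 0, maximum Z = 66

Extreme points and Z = 11s - 12t:
  (36/7, 2/7) → Z = 372/7
  (4, 0) → Z = 44
  (6, 0) → Z = 66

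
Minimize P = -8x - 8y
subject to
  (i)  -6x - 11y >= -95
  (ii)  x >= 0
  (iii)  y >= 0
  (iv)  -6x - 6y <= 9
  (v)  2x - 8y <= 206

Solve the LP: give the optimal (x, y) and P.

Feasible corners and P = -8x - 8y:
  (0, 95/11) → P = -760/11
  (95/6, 0) → P = -380/3
  (0, 0) → P = 0

The optimum lies where -6x - 11y = -95 and y = 0.
Solving simultaneously gives x = 95/6, y = 0.

x = 95/6, y = 0, minimum P = -380/3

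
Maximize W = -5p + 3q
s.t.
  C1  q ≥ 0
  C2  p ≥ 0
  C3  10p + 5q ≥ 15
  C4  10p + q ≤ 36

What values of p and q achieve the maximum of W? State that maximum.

p = 0, q = 36, maximum W = 108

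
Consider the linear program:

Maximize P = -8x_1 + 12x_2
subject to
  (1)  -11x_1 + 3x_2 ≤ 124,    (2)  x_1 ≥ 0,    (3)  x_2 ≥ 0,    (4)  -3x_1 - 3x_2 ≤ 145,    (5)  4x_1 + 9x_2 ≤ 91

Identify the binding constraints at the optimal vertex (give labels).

Extreme points and P = -8x_1 + 12x_2:
  (0, 0) → P = 0
  (0, 91/9) → P = 364/3
  (91/4, 0) → P = -182

The maximum is at (0, 91/9). Substituting into each constraint, equality holds for (2) and (5); the remaining constraints have slack.

(2) and (5)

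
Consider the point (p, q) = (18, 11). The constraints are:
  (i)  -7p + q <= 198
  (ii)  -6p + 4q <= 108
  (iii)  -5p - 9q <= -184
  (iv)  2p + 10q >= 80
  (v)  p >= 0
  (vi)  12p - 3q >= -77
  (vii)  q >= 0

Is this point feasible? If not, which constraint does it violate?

(i): -115 ≤ 198 ✓
(ii): -64 ≤ 108 ✓
(iii): -189 ≤ -184 ✓
(iv): 146 ≥ 80 ✓
(v): 18 ≥ 0 ✓
(vi): 183 ≥ -77 ✓
(vii): 11 ≥ 0 ✓

feasible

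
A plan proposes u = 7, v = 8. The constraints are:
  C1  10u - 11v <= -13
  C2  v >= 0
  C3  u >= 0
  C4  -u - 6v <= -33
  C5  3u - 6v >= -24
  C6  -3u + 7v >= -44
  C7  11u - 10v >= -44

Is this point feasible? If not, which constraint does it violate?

not feasible — violates C5

Constraint C5: 3u - 6v = -27, which is not ≥ -24. All other constraints are satisfied.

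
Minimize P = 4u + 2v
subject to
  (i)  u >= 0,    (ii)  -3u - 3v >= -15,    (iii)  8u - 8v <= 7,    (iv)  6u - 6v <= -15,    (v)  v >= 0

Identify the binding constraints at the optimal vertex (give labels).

Vertices and P = 4u + 2v:
  (0, 5) → P = 10
  (0, 5/2) → P = 5
  (5/4, 15/4) → P = 25/2

The minimum is at (0, 5/2). Substituting into each constraint, equality holds for (i) and (iv); the remaining constraints have slack.

(i) and (iv)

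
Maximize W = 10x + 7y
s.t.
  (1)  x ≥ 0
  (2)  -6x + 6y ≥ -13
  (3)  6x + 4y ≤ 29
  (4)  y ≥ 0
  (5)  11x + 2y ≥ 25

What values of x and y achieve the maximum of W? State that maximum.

Vertices and W = 10x + 7y:
  (113/30, 8/5) → W = 733/15
  (88/39, 7/78) → W = 603/26
  (21/16, 169/32) → W = 1603/32

The optimum lies where 6x + 4y = 29 and 11x + 2y = 25.
Solving simultaneously gives x = 21/16, y = 169/32.

x = 21/16, y = 169/32, maximum W = 1603/32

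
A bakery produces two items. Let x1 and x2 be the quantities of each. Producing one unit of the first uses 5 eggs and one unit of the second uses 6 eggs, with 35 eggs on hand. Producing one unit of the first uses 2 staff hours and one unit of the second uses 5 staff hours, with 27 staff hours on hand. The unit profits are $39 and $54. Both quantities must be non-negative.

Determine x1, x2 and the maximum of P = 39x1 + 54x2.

At the optimal vertex, 5x1 + 6x2 = 35 and 2x1 + 5x2 = 27.
Solving simultaneously gives x1 = 1, x2 = 5.

x1 = 1, x2 = 5, maximum P = 309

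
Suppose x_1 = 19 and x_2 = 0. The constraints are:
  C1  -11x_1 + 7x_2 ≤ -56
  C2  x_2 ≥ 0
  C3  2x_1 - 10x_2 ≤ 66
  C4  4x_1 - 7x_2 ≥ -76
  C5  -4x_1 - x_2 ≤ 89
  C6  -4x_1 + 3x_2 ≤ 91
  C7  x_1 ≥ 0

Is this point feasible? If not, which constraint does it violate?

feasible

C1: -209 ≤ -56 ✓
C2: 0 ≥ 0 ✓
C3: 38 ≤ 66 ✓
C4: 76 ≥ -76 ✓
C5: -76 ≤ 89 ✓
C6: -76 ≤ 91 ✓
C7: 19 ≥ 0 ✓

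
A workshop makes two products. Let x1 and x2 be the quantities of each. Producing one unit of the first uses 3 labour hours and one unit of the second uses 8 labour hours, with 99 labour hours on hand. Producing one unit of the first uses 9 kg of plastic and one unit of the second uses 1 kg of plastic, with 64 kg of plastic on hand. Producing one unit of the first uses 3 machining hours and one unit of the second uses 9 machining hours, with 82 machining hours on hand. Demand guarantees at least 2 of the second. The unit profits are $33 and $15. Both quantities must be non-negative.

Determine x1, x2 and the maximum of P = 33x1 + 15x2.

Extreme points and P = 33x1 + 15x2:
  (0, 82/9) → P = 410/3
  (0, 2) → P = 30
  (19/3, 7) → P = 314
  (62/9, 2) → P = 772/3

The binding constraints are 9x1 + x2 = 64 and 3x1 + 9x2 = 82.
Solving simultaneously gives x1 = 19/3, x2 = 7.

x1 = 19/3, x2 = 7, maximum P = 314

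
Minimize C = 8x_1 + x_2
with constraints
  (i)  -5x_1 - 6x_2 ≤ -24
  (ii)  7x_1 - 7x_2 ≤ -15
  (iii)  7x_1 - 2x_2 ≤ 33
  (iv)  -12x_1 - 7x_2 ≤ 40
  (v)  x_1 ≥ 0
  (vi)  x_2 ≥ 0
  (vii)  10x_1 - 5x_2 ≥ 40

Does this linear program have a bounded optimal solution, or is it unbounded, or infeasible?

The boundaries -5x_1 - 6x_2 = -24 and 7x_1 - 7x_2 = -15 meet at (78/77, 243/77), but that point violates 10x_1 - 5x_2 ≥ 40. Every candidate vertex is excluded by some other constraint, so the feasible region is empty.

infeasible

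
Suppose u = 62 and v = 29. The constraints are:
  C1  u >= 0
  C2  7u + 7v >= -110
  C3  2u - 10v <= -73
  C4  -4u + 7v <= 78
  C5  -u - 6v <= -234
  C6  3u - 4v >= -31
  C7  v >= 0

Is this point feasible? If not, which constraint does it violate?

C1: 62 ≥ 0 ✓
C2: 637 ≥ -110 ✓
C3: -166 ≤ -73 ✓
C4: -45 ≤ 78 ✓
C5: -236 ≤ -234 ✓
C6: 70 ≥ -31 ✓
C7: 29 ≥ 0 ✓

feasible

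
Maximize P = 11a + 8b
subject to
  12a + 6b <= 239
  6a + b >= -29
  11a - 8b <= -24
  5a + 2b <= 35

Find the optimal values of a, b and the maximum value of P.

a = -93/7, b = 355/7, maximum P = 1817/7

Vertices and P = 11a + 8b:
  (-256/59, -175/59) → P = -4216/59
  (-93/7, 355/7) → P = 1817/7
  (116/31, 505/62) → P = 3296/31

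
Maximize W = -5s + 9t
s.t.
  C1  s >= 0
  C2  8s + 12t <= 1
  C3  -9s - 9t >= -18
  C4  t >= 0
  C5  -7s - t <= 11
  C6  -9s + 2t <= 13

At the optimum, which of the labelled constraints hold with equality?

Vertices and W = -5s + 9t:
  (0, 1/12) → W = 3/4
  (0, 0) → W = 0
  (1/8, 0) → W = -5/8

The maximum is at (0, 1/12). Substituting into each constraint, equality holds for C1 and C2; the remaining constraints have slack.

C1 and C2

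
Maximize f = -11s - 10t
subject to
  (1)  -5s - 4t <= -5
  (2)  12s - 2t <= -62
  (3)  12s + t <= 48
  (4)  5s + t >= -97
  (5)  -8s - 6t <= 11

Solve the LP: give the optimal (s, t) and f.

Extreme points and f = -11s - 10t:
  (-119/29, 185/29) → f = -541/29
  (-131/5, 34) → f = -259/5
  (17/18, 110/3) → f = -6787/18
The feasible region is unbounded (it extends along (-1, 12), (-1, 5)), but f strictly decreases along every unbounded feasible direction, so there is no improving ray and the maximum is attained at a vertex.

The binding constraints are -5s - 4t = -5 and 12s - 2t = -62.
Solving simultaneously gives s = -119/29, t = 185/29.

s = -119/29, t = 185/29, maximum f = -541/29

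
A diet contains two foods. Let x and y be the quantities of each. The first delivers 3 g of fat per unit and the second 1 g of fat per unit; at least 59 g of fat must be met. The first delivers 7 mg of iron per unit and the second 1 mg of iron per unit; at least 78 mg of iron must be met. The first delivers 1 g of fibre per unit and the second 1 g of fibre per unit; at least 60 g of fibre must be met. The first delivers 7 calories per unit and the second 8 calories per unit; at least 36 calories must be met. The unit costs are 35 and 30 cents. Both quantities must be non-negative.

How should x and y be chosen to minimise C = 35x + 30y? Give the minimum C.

x = 3, y = 57, minimum C = 1815

Vertices and C = 35x + 30y:
  (0, 78) → C = 2340
  (60, 0) → C = 2100
  (3, 57) → C = 1815
The feasible region is unbounded (it extends along (0, 1), (1, 0)), but C strictly increases along every unbounded feasible direction, so there is no improving ray and the minimum is attained at a vertex.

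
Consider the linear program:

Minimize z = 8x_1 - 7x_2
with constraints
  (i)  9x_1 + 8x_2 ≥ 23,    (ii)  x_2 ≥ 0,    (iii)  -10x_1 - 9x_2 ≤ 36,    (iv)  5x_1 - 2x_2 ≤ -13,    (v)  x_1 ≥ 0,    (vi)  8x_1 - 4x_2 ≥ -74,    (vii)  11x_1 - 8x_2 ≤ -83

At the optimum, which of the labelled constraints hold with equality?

Vertices and z = 8x_1 - 7x_2:
  (24, 133/2) → z = -547/2
  (31/9, 136/9) → z = -704/9
  (0, 37/2) → z = -259/2
  (0, 83/8) → z = -581/8

The minimum is at (24, 133/2). Substituting into each constraint, equality holds for (iv) and (vi); the remaining constraints have slack.

(iv) and (vi)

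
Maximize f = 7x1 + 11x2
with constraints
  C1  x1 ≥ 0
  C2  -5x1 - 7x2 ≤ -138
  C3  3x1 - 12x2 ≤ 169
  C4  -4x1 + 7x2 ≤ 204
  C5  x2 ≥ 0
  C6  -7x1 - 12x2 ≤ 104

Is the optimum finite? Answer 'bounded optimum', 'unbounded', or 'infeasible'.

From the feasible point (0, 138/7), moving in the direction (7, 4) keeps every constraint satisfied while f increases without bound.

unbounded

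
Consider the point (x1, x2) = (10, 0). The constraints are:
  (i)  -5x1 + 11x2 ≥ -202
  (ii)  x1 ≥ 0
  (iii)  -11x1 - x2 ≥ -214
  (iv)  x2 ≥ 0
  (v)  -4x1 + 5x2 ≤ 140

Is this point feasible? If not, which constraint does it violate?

(i): -50 ≥ -202 ✓
(ii): 10 ≥ 0 ✓
(iii): -110 ≥ -214 ✓
(iv): 0 ≥ 0 ✓
(v): -40 ≤ 140 ✓

feasible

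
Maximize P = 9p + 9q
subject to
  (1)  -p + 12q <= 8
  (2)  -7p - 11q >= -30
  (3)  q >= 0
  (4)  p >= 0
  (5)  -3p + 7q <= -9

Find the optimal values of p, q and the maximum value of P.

p = 30/7, q = 0, maximum P = 270/7

Vertices and P = 9p + 9q:
  (30/7, 0) → P = 270/7
  (309/82, 27/82) → P = 1512/41
  (3, 0) → P = 27

At the optimal vertex, -7p - 11q = -30 and q = 0.
Solving simultaneously gives p = 30/7, q = 0.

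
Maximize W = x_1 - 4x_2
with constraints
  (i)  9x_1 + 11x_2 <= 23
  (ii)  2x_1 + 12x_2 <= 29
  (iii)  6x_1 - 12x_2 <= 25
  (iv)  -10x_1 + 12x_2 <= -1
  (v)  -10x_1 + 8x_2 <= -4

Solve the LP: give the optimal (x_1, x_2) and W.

x_1 = -19/9, x_2 = -113/36, maximum W = 94/9

Corner points and W = x_1 - 4x_2:
  (19/6, -1/2) → W = 31/6
  (287/218, 221/218) → W = -597/218
  (-19/9, -113/36) → W = 94/9
  (1, 3/4) → W = -2

The binding constraints are 6x_1 - 12x_2 = 25 and -10x_1 + 8x_2 = -4.
Solving simultaneously gives x_1 = -19/9, x_2 = -113/36.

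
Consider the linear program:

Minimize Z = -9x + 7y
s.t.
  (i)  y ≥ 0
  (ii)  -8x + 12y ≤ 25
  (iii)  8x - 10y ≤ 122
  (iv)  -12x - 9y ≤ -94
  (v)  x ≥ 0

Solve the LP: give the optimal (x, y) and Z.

x = 857/8, y = 147/2, minimum Z = -3597/8

Extreme points and Z = -9x + 7y:
  (61/4, 0) → Z = -549/4
  (47/6, 0) → Z = -141/2
  (857/8, 147/2) → Z = -3597/8
  (301/72, 263/54) → Z = -763/216

The binding constraints are -8x + 12y = 25 and 8x - 10y = 122.
Solving simultaneously gives x = 857/8, y = 147/2.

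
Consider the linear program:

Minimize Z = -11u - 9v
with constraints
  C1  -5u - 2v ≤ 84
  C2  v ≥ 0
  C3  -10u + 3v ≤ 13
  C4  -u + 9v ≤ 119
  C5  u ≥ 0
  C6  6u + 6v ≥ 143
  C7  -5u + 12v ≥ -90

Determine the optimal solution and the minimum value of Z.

Corner points and Z = -11u - 9v:
  (191/20, 857/60) → Z = -1168/5
  (746/11, 685/33) → Z = -10261/11
  (376/17, 175/102) → Z = -8797/34

The binding constraints are -u + 9v = 119 and -5u + 12v = -90.
Solving simultaneously gives u = 746/11, v = 685/33.

u = 746/11, v = 685/33, minimum Z = -10261/11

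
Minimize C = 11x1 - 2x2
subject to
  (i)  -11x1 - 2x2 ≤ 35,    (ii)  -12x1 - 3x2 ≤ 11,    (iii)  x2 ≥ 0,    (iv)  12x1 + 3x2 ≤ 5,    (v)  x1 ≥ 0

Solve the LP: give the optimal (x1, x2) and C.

Extreme points and C = 11x1 - 2x2:
  (5/12, 0) → C = 55/12
  (0, 0) → C = 0
  (0, 5/3) → C = -10/3

The optimum lies where 12x1 + 3x2 = 5 and x1 = 0.
Solving simultaneously gives x1 = 0, x2 = 5/3.

x1 = 0, x2 = 5/3, minimum C = -10/3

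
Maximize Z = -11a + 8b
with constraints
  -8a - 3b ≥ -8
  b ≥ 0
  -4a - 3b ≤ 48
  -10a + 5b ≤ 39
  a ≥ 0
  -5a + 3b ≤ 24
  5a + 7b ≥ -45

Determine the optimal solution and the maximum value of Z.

a = 0, b = 8/3, maximum Z = 64/3

Extreme points and Z = -11a + 8b:
  (1, 0) → Z = -11
  (0, 8/3) → Z = 64/3
  (0, 0) → Z = 0

At the optimal vertex, -8a - 3b = -8 and a = 0.
Solving simultaneously gives a = 0, b = 8/3.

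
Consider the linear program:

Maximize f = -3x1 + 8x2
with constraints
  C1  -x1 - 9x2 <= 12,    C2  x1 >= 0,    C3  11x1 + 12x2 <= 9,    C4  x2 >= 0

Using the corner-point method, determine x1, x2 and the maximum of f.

x1 = 0, x2 = 3/4, maximum f = 6

Feasible corners and f = -3x1 + 8x2:
  (0, 3/4) → f = 6
  (0, 0) → f = 0
  (9/11, 0) → f = -27/11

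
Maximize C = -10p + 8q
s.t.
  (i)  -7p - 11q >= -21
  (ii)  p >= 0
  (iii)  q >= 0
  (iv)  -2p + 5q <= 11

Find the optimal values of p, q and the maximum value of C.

p = 0, q = 21/11, maximum C = 168/11

Extreme points and C = -10p + 8q:
  (0, 21/11) → C = 168/11
  (3, 0) → C = -30
  (0, 0) → C = 0

The binding constraints are -7p - 11q = -21 and p = 0.
Solving simultaneously gives p = 0, q = 21/11.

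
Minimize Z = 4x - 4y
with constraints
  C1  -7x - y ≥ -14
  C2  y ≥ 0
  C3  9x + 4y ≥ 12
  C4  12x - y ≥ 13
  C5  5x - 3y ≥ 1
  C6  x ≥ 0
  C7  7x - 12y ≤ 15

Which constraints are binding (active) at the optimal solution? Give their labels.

C1 and C5

Extreme points and Z = 4x - 4y:
  (2, 0) → Z = 8
  (43/26, 63/26) → Z = -40/13
  (4/3, 0) → Z = 16/3
  (64/57, 9/19) → Z = 148/57
  (38/31, 53/31) → Z = -60/31

The minimum is at (43/26, 63/26). Substituting into each constraint, equality holds for C1 and C5; the remaining constraints have slack.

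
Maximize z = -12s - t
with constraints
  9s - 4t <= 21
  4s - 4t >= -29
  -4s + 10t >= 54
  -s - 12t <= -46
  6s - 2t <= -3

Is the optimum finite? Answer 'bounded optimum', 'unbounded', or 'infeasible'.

bounded optimum

Corner points and z = -12s - t:
  (-37/12, 25/6) → z = 197/6
  (23/8, 81/8) → z = -357/8
  (3/2, 6) → z = -24
The feasible region has finitely many vertices and no improving ray; the maximum is 197/6 at (-37/12, 25/6).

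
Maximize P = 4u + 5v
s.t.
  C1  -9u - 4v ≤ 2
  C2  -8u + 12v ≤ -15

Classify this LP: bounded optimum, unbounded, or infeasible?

From the feasible point (9/35, -151/140), moving in the direction (12, 8) keeps every constraint satisfied while P increases without bound.

unbounded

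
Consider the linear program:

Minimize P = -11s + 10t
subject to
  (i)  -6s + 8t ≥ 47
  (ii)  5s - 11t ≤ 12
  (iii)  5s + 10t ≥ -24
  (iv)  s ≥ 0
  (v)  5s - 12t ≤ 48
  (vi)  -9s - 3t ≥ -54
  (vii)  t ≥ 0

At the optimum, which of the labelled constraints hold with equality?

(i) and (vi)

Vertices and P = -11s + 10t:
  (0, 47/8) → P = 235/4
  (97/30, 83/10) → P = 1423/30
  (0, 18) → P = 180

The minimum is at (97/30, 83/10). Substituting into each constraint, equality holds for (i) and (vi); the remaining constraints have slack.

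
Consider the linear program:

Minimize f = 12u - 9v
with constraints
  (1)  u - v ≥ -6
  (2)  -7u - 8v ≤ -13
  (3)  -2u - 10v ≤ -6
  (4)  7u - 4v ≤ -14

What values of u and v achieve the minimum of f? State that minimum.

Corner points and f = 12u - 9v:
  (-7/3, 11/3) → f = -61
  (10/3, 28/3) → f = -44
  (-5/7, 9/4) → f = -807/28

u = -7/3, v = 11/3, minimum f = -61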